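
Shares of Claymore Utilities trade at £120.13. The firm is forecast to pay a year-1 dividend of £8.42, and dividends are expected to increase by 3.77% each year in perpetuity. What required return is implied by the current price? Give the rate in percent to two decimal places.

Rearranging the constant-growth DDM: r = D₁/P₀ + g.
r = 8.4200 / 120.13 + 0.0377 = 0.07009 + 0.0377 = 0.10779

10.78%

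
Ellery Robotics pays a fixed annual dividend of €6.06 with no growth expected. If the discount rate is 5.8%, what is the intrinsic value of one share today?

€104.48

Zero-growth DDM (perpetuity): P₀ = D/r = 6.06 / 0.058 = 104.4828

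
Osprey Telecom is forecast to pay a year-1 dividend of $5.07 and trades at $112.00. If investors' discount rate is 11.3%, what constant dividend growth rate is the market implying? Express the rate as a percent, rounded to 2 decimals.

From P₀ = D₁/(r − g), the implied growth is g = r − D₁/P₀.
g = 0.113 − 5.07/112.00 = 0.113 − 0.04527 = 0.06773

6.77%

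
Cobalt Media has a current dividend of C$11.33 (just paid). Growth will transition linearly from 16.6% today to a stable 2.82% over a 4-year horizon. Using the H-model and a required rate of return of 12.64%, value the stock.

C$150.43

H-model: P₀ = D₀[(1+g_L) + H(g_S−g_L)]/(r−g_L), with H = 4/2 = 2.
P₀ = 11.33 × [(1+0.0282) + 2×(0.166−0.0282)] / (0.1264−0.0282)
   = 11.33 × 1.3038 / 0.0982 = 150.4282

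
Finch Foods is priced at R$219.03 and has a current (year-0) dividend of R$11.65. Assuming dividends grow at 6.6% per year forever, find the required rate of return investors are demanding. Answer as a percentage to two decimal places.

12.27%

Rearranging the constant-growth DDM: r = D₁/P₀ + g.
D₁ = 11.65 × (1 + 0.066) = 12.4189.
r = 12.4189 / 219.03 + 0.066 = 0.05670 + 0.066 = 0.12270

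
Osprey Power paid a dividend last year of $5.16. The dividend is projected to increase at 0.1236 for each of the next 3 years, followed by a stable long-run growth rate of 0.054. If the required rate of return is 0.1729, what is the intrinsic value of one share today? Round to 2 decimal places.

Two-stage DDM. Project D₁…D_3 at 0.1236, terminal growth 0.054, discount at r = 0.1729.
D_1 = 5.7978
D_2 = 6.5144
D_3 = 7.3196
Terminal value at t=3: TV = D_4/(r−g) = 7.7148/(0.1729−0.054) = 64.8849
P₀ = 5.7978/(1+0.1729)^1 + 6.5144/(1+0.1729)^2 + 7.3196/(1+0.1729)^3 + 64.8849/(1+0.1729)^3 = 54.4272

$54.43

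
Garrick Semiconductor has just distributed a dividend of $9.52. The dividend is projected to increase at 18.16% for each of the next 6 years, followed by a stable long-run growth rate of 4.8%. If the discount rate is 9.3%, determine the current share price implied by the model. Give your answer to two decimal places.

Two-stage DDM. Project D₁…D_6 at 0.1816, terminal growth 0.048, discount at r = 0.093.
D_1 = 11.2488
D_2 = 13.2916
D_3 = 15.7054
D_4 = 18.5575
D_5 = 21.9275
D_6 = 25.9095
Terminal value at t=6: TV = D_7/(r−g) = 27.1532/(0.093−0.048) = 603.4046
P₀ = 11.2488/(1+0.093)^1 + 13.2916/(1+0.093)^2 + 15.7054/(1+0.093)^3 + 18.5575/(1+0.093)^4 + 21.9275/(1+0.093)^5 + 25.9095/(1+0.093)^6 + 603.4046/(1+0.093)^6 = 429.6073

$429.61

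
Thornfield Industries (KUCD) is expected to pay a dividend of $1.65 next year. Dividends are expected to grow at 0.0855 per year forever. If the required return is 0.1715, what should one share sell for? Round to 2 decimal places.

Gordon growth model: P₀ = D₁/(r − g), with D₁ = 1.65 given directly.
P₀ = 1.6500 / (0.1715 − 0.0855) = 1.6500 / 0.086 = 19.1860

$19.19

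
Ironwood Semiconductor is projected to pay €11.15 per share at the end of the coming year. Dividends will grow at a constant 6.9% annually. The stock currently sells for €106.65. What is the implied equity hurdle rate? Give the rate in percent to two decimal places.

Rearranging the constant-growth DDM: r = D₁/P₀ + g.
r = 11.1500 / 106.65 + 0.069 = 0.10455 + 0.069 = 0.17355

17.35%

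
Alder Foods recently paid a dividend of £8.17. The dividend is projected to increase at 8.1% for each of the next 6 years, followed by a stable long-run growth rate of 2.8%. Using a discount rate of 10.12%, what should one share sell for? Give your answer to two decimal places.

£148.64

Two-stage DDM. Project D₁…D_6 at 0.081, terminal growth 0.028, discount at r = 0.1012.
D_1 = 8.8318
D_2 = 9.5471
D_3 = 10.3205
D_4 = 11.1564
D_5 = 12.0601
D_6 = 13.0370
Terminal value at t=6: TV = D_7/(r−g) = 13.4020/(0.1012−0.028) = 183.0873
P₀ = 8.8318/(1+0.1012)^1 + 9.5471/(1+0.1012)^2 + 10.3205/(1+0.1012)^3 + 11.1564/(1+0.1012)^4 + 12.0601/(1+0.1012)^5 + 13.0370/(1+0.1012)^6 + 183.0873/(1+0.1012)^6 = 148.6414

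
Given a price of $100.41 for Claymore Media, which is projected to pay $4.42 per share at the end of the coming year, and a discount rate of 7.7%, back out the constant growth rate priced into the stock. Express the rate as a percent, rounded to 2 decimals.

3.30%

From P₀ = D₁/(r − g), the implied growth is g = r − D₁/P₀.
g = 0.077 − 4.42/100.41 = 0.077 − 0.04402 = 0.03298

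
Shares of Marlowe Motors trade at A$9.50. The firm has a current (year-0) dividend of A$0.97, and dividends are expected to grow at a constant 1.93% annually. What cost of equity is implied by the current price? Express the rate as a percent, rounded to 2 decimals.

Rearranging the constant-growth DDM: r = D₁/P₀ + g.
D₁ = 0.97 × (1 + 0.0193) = 0.9887.
r = 0.9887 / 9.50 + 0.0193 = 0.10408 + 0.0193 = 0.12338

12.34%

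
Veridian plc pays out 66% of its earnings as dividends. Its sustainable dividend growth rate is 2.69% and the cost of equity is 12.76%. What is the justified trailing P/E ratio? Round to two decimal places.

Justified trailing P/E = b(1+g)/(r−g) = 0.66×(1+0.0269)/(0.1276−0.0269) = 6.7304

6.73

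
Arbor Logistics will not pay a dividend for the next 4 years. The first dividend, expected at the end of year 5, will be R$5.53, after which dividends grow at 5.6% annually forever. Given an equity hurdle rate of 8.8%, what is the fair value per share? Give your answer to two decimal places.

R$123.33

Deferred-dividend DDM. At t=4 the remaining stream is a growing perpetuity with first payment D_5 = 5.53.
V_4 = D_5/(r−g) = 5.53/(0.088−0.056) = 172.8125
P₀ = V_4/(1+r)^4 = 172.8125/(1+0.088)^4 = 123.3274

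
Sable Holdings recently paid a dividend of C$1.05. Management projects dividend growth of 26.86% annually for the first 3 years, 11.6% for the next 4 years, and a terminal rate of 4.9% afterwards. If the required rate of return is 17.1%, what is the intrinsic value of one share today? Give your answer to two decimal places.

Three-stage DDM. Project D₁…D_7; terminal Gordon value at t=7 with g = 0.049; discount at r = 0.171.
D_1 = 1.3320
D_2 = 1.6898
D_3 = 2.1437
D_4 = 2.3924
D_5 = 2.6699
D_6 = 2.9796
D_7 = 3.3252
TV_7 = 3.4882/(0.171−0.049) = 28.5914
P₀ = Σ Dₜ/(1+r)ᵗ + TV_7/(1+r)^7 = 17.9165

C$17.92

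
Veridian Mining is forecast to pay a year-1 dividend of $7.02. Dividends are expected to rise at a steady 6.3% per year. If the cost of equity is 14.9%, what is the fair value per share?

Gordon growth model: P₀ = D₁/(r − g), with D₁ = 7.02 given directly.
P₀ = 7.0200 / (0.149 − 0.063) = 7.0200 / 0.086 = 81.6279

$81.63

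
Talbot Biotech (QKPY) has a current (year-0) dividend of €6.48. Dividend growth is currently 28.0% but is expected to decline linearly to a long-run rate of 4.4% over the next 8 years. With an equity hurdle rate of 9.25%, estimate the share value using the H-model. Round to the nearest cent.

H-model: P₀ = D₀[(1+g_L) + H(g_S−g_L)]/(r−g_L), with H = 8/2 = 4.
P₀ = 6.48 × [(1+0.044) + 4×(0.28−0.044)] / (0.0925−0.044)
   = 6.48 × 1.9880 / 0.0485 = 265.6132

€265.61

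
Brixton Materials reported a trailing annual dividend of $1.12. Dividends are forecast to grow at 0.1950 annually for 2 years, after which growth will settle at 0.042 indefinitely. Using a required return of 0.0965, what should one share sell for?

$27.98

Two-stage DDM. Project D₁…D_2 at 0.195, terminal growth 0.042, discount at r = 0.0965.
D_1 = 1.3384
D_2 = 1.5994
Terminal value at t=2: TV = D_3/(r−g) = 1.6666/(0.0965−0.042) = 30.5791
P₀ = 1.3384/(1+0.0965)^1 + 1.5994/(1+0.0965)^2 + 30.5791/(1+0.0965)^2 = 27.9845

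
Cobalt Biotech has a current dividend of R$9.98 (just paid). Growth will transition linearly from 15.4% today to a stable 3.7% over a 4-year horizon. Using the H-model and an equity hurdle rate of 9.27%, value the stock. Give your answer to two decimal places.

R$227.73

H-model: P₀ = D₀[(1+g_L) + H(g_S−g_L)]/(r−g_L), with H = 4/2 = 2.
P₀ = 9.98 × [(1+0.037) + 2×(0.154−0.037)] / (0.0927−0.037)
   = 9.98 × 1.2710 / 0.0557 = 227.7303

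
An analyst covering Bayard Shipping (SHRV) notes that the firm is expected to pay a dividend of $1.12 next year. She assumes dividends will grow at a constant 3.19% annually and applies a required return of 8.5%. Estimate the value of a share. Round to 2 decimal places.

Gordon growth model: P₀ = D₁/(r − g), with D₁ = 1.12 given directly.
P₀ = 1.1200 / (0.085 − 0.0319) = 1.1200 / 0.0531 = 21.0923

$21.09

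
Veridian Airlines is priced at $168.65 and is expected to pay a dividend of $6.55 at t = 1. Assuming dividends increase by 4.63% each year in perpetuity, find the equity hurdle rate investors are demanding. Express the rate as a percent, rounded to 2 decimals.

Rearranging the constant-growth DDM: r = D₁/P₀ + g.
r = 6.5500 / 168.65 + 0.0463 = 0.03884 + 0.0463 = 0.08514

8.51%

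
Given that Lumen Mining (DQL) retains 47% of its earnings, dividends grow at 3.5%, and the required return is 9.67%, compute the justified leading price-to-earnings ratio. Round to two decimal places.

8.59

Payout ratio b = 1 − 0.47 = 0.53.
Justified leading P/E = b/(r−g) = 0.53/(0.0967−0.035) = 8.5900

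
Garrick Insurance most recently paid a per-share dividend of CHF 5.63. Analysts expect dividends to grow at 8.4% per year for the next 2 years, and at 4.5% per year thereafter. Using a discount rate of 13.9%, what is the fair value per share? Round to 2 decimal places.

Two-stage DDM. Project D₁…D_2 at 0.084, terminal growth 0.045, discount at r = 0.139.
D_1 = 6.1029
D_2 = 6.6156
Terminal value at t=2: TV = D_3/(r−g) = 6.9133/(0.139−0.045) = 73.5454
P₀ = 6.1029/(1+0.139)^1 + 6.6156/(1+0.139)^2 + 73.5454/(1+0.139)^2 = 67.1477

CHF 67.15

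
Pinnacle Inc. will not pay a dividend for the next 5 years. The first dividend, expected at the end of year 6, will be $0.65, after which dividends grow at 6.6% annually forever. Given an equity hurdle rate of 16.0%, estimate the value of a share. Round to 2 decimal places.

Deferred-dividend DDM. At t=5 the remaining stream is a growing perpetuity with first payment D_6 = 0.65.
V_5 = D_6/(r−g) = 0.65/(0.16−0.066) = 6.9149
P₀ = V_5/(1+r)^5 = 6.9149/(1+0.16)^5 = 3.2923

$3.29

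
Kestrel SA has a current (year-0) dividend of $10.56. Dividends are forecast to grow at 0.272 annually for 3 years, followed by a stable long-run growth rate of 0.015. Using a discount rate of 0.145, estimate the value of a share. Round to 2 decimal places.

Two-stage DDM. Project D₁…D_3 at 0.272, terminal growth 0.015, discount at r = 0.145.
D_1 = 13.4323
D_2 = 17.0859
D_3 = 21.7333
Terminal value at t=3: TV = D_4/(r−g) = 22.0593/(0.145−0.015) = 169.6868
P₀ = 13.4323/(1+0.145)^1 + 17.0859/(1+0.145)^2 + 21.7333/(1+0.145)^3 + 169.6868/(1+0.145)^3 = 152.2816

$152.28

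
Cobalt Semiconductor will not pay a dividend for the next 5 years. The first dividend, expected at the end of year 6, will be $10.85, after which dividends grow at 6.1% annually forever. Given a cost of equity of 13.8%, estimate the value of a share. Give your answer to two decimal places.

Deferred-dividend DDM. At t=5 the remaining stream is a growing perpetuity with first payment D_6 = 10.85.
V_5 = D_6/(r−g) = 10.85/(0.138−0.061) = 140.9091
P₀ = V_5/(1+r)^5 = 140.9091/(1+0.138)^5 = 73.8291

$73.83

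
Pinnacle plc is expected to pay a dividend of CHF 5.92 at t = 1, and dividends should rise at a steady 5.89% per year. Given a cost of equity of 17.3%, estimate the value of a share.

CHF 51.88

Gordon growth model: P₀ = D₁/(r − g), with D₁ = 5.92 given directly.
P₀ = 5.9200 / (0.173 − 0.0589) = 5.9200 / 0.1141 = 51.8843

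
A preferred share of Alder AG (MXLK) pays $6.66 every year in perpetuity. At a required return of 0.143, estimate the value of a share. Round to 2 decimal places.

$46.57

Zero-growth DDM (perpetuity): P₀ = D/r = 6.66 / 0.143 = 46.5734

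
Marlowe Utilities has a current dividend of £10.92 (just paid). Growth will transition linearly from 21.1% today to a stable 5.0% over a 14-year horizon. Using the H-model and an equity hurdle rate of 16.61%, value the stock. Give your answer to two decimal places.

£204.76

H-model: P₀ = D₀[(1+g_L) + H(g_S−g_L)]/(r−g_L), with H = 14/2 = 7.
P₀ = 10.92 × [(1+0.05) + 7×(0.211−0.05)] / (0.1661−0.05)
   = 10.92 × 2.1770 / 0.1161 = 204.7618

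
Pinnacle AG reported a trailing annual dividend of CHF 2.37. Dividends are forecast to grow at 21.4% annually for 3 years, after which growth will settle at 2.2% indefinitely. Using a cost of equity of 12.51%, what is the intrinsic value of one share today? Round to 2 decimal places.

CHF 37.81

Two-stage DDM. Project D₁…D_3 at 0.214, terminal growth 0.022, discount at r = 0.1251.
D_1 = 2.8772
D_2 = 3.4929
D_3 = 4.2404
Terminal value at t=3: TV = D_4/(r−g) = 4.3337/(0.1251−0.022) = 42.0336
P₀ = 2.8772/(1+0.1251)^1 + 3.4929/(1+0.1251)^2 + 4.2404/(1+0.1251)^3 + 42.0336/(1+0.1251)^3 = 37.8076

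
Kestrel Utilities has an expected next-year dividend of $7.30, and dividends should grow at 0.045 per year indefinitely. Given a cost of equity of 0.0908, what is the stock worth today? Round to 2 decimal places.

Gordon growth model: P₀ = D₁/(r − g), with D₁ = 7.30 given directly.
P₀ = 7.3000 / (0.0908 − 0.045) = 7.3000 / 0.0458 = 159.3886

$159.39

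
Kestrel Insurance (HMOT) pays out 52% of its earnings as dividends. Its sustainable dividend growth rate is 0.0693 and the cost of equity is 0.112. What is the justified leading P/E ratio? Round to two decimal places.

12.18

Justified leading P/E = b/(r−g) = 0.52/(0.112−0.0693) = 12.1780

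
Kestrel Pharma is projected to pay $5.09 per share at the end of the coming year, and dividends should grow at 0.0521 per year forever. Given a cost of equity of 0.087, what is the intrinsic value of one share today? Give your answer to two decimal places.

Gordon growth model: P₀ = D₁/(r − g), with D₁ = 5.09 given directly.
P₀ = 5.0900 / (0.087 − 0.0521) = 5.0900 / 0.0349 = 145.8453

$145.85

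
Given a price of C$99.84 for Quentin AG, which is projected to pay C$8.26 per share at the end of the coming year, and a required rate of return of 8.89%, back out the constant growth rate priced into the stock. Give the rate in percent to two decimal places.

From P₀ = D₁/(r − g), the implied growth is g = r − D₁/P₀.
g = 0.0889 − 8.26/99.84 = 0.0889 − 0.08273 = 0.00617

0.62%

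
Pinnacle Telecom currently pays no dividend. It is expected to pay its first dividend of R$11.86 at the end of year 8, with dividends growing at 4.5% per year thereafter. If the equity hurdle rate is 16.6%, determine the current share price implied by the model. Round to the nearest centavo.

R$33.45

Deferred-dividend DDM. At t=7 the remaining stream is a growing perpetuity with first payment D_8 = 11.86.
V_7 = D_8/(r−g) = 11.86/(0.166−0.045) = 98.0165
P₀ = V_7/(1+r)^7 = 98.0165/(1+0.166)^7 = 33.4510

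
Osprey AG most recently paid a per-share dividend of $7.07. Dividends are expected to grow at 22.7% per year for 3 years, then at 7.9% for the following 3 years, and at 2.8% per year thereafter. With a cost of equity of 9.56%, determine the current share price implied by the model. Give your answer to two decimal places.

$199.88

Three-stage DDM. Project D₁…D_6; terminal Gordon value at t=6 with g = 0.028; discount at r = 0.0956.
D_1 = 8.6749
D_2 = 10.6441
D_3 = 13.0603
D_4 = 14.0921
D_5 = 15.2053
D_6 = 16.4066
TV_6 = 16.8659/(0.0956−0.028) = 249.4962
P₀ = Σ Dₜ/(1+r)ᵗ + TV_6/(1+r)^6 = 199.8781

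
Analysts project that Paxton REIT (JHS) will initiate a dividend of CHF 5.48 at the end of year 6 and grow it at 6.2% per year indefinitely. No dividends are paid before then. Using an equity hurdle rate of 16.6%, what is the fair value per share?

CHF 24.45

Deferred-dividend DDM. At t=5 the remaining stream is a growing perpetuity with first payment D_6 = 5.48.
V_5 = D_6/(r−g) = 5.48/(0.166−0.062) = 52.6923
P₀ = V_5/(1+r)^5 = 52.6923/(1+0.166)^5 = 24.4486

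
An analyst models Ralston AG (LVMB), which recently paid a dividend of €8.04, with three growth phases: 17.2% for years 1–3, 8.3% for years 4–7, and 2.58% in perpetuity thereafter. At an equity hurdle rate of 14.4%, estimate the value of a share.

€115.79

Three-stage DDM. Project D₁…D_7; terminal Gordon value at t=7 with g = 0.0258; discount at r = 0.144.
D_1 = 9.4229
D_2 = 11.0436
D_3 = 12.9431
D_4 = 14.0174
D_5 = 15.1808
D_6 = 16.4408
D_7 = 17.8054
TV_7 = 18.2648/(0.144−0.0258) = 154.5247
P₀ = Σ Dₜ/(1+r)ᵗ + TV_7/(1+r)^7 = 115.7876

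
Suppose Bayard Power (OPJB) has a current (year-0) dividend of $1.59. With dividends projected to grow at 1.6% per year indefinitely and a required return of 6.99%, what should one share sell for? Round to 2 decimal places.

Gordon growth model: P₀ = D₁/(r − g). D₁ = 1.59 × (1 + 0.016) = 1.6154.
P₀ = 1.6154 / (0.0699 − 0.016) = 1.6154 / 0.0539 = 29.9711

$29.97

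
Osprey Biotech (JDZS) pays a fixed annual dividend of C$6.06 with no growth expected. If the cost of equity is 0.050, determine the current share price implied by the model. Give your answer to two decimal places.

C$121.20

Zero-growth DDM (perpetuity): P₀ = D/r = 6.06 / 0.05 = 121.2000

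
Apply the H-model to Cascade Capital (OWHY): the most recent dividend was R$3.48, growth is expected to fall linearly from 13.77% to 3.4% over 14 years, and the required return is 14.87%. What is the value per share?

R$53.40

H-model: P₀ = D₀[(1+g_L) + H(g_S−g_L)]/(r−g_L), with H = 14/2 = 7.
P₀ = 3.48 × [(1+0.034) + 7×(0.1377−0.034)] / (0.1487−0.034)
   = 3.48 × 1.7599 / 0.1147 = 53.3954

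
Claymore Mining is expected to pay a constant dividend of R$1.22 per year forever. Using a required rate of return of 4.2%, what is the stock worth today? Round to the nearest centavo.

R$29.05

Zero-growth DDM (perpetuity): P₀ = D/r = 1.22 / 0.042 = 29.0476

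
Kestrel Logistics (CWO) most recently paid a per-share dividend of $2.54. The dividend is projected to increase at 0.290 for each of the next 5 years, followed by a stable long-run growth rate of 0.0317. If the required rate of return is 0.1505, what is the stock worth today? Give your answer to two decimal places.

Two-stage DDM. Project D₁…D_5 at 0.29, terminal growth 0.0317, discount at r = 0.1505.
D_1 = 3.2766
D_2 = 4.2268
D_3 = 5.4526
D_4 = 7.0338
D_5 = 9.0737
Terminal value at t=5: TV = D_6/(r−g) = 9.3613/(0.1505−0.0317) = 78.7987
P₀ = 3.2766/(1+0.1505)^1 + 4.2268/(1+0.1505)^2 + 5.4526/(1+0.1505)^3 + 7.0338/(1+0.1505)^4 + 9.0737/(1+0.1505)^5 + 78.7987/(1+0.1505)^5 = 57.2297

$57.23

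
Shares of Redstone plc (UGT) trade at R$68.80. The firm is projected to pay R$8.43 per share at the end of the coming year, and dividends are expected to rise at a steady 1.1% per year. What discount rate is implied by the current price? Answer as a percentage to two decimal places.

Rearranging the constant-growth DDM: r = D₁/P₀ + g.
r = 8.4300 / 68.80 + 0.011 = 0.12253 + 0.011 = 0.13353

13.35%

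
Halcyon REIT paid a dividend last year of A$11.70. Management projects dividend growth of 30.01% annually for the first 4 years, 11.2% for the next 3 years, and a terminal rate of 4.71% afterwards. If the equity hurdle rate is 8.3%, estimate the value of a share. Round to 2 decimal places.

Three-stage DDM. Project D₁…D_7; terminal Gordon value at t=7 with g = 0.0471; discount at r = 0.083.
D_1 = 15.2112
D_2 = 19.7760
D_3 = 25.7108
D_4 = 33.4267
D_5 = 37.1704
D_6 = 41.3335
D_7 = 45.9629
TV_7 = 48.1277/(0.083−0.0471) = 1340.6054
P₀ = Σ Dₜ/(1+r)ᵗ + TV_7/(1+r)^7 = 919.5032

A$919.50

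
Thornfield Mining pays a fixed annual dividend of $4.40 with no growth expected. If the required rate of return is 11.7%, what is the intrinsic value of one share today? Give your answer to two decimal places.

Zero-growth DDM (perpetuity): P₀ = D/r = 4.40 / 0.117 = 37.6068

$37.61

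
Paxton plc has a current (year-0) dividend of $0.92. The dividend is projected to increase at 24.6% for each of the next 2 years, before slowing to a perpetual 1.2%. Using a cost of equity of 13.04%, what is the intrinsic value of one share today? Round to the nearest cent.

$11.69

Two-stage DDM. Project D₁…D_2 at 0.246, terminal growth 0.012, discount at r = 0.1304.
D_1 = 1.1463
D_2 = 1.4283
Terminal value at t=2: TV = D_3/(r−g) = 1.4455/(0.1304−0.012) = 12.2082
P₀ = 1.1463/(1+0.1304)^1 + 1.4283/(1+0.1304)^2 + 12.2082/(1+0.1304)^2 = 11.6859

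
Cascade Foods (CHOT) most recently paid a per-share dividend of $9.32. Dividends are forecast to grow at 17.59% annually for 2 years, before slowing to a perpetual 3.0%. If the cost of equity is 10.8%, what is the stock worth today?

Two-stage DDM. Project D₁…D_2 at 0.1759, terminal growth 0.03, discount at r = 0.108.
D_1 = 10.9594
D_2 = 12.8871
Terminal value at t=2: TV = D_3/(r−g) = 13.2738/(0.108−0.03) = 170.1764
P₀ = 10.9594/(1+0.108)^1 + 12.8871/(1+0.108)^2 + 170.1764/(1+0.108)^2 = 159.0065

$159.01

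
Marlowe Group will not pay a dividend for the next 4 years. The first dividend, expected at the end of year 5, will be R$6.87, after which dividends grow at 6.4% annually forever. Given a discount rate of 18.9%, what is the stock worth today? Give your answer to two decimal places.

Deferred-dividend DDM. At t=4 the remaining stream is a growing perpetuity with first payment D_5 = 6.87.
V_4 = D_5/(r−g) = 6.87/(0.189−0.064) = 54.9600
P₀ = V_4/(1+r)^4 = 54.9600/(1+0.189)^4 = 27.4992

R$27.50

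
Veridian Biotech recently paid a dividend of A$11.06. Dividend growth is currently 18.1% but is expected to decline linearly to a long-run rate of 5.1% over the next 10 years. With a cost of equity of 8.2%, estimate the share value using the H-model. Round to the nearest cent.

A$606.87

H-model: P₀ = D₀[(1+g_L) + H(g_S−g_L)]/(r−g_L), with H = 10/2 = 5.
P₀ = 11.06 × [(1+0.051) + 5×(0.181−0.051)] / (0.082−0.051)
   = 11.06 × 1.7010 / 0.031 = 606.8729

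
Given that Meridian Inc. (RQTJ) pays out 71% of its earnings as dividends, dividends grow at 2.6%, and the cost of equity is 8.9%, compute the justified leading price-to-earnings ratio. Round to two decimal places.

Justified leading P/E = b/(r−g) = 0.71/(0.089−0.026) = 11.2698

11.27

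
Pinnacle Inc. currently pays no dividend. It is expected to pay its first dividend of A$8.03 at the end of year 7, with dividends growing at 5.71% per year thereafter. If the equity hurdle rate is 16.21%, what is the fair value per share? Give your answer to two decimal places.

Deferred-dividend DDM. At t=6 the remaining stream is a growing perpetuity with first payment D_7 = 8.03.
V_6 = D_7/(r−g) = 8.03/(0.1621−0.0571) = 76.4762
P₀ = V_6/(1+r)^6 = 76.4762/(1+0.1621)^6 = 31.0503

A$31.05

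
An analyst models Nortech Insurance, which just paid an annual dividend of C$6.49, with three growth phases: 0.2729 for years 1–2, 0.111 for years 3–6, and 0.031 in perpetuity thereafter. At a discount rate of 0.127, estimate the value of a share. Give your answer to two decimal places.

C$131.54

Three-stage DDM. Project D₁…D_6; terminal Gordon value at t=6 with g = 0.031; discount at r = 0.127.
D_1 = 8.2611
D_2 = 10.5156
D_3 = 11.6828
D_4 = 12.9796
D_5 = 14.4203
D_6 = 16.0210
TV_6 = 16.5176/(0.127−0.031) = 172.0588
P₀ = Σ Dₜ/(1+r)ᵗ + TV_6/(1+r)^6 = 131.5389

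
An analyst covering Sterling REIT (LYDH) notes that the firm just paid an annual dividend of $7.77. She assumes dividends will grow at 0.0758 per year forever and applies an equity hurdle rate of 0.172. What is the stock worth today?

$86.89

Gordon growth model: P₀ = D₁/(r − g). D₁ = 7.77 × (1 + 0.0758) = 8.3590.
P₀ = 8.3590 / (0.172 − 0.0758) = 8.3590 / 0.0962 = 86.8915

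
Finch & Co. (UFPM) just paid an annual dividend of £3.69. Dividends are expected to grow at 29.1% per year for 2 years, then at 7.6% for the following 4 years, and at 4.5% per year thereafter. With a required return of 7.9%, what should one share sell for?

£191.24

Three-stage DDM. Project D₁…D_6; terminal Gordon value at t=6 with g = 0.045; discount at r = 0.079.
D_1 = 4.7638
D_2 = 6.1501
D_3 = 6.6175
D_4 = 7.1204
D_5 = 7.6615
D_6 = 8.2438
TV_6 = 8.6148/(0.079−0.045) = 253.3759
P₀ = Σ Dₜ/(1+r)ᵗ + TV_6/(1+r)^6 = 191.2406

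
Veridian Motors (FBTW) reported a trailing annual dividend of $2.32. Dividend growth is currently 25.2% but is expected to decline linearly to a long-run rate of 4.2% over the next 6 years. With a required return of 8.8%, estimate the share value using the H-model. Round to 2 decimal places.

H-model: P₀ = D₀[(1+g_L) + H(g_S−g_L)]/(r−g_L), with H = 6/2 = 3.
P₀ = 2.32 × [(1+0.042) + 3×(0.252−0.042)] / (0.088−0.042)
   = 2.32 × 1.6720 / 0.046 = 84.3270

$84.33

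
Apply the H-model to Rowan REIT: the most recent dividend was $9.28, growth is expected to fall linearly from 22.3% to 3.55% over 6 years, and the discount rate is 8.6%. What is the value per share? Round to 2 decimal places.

H-model: P₀ = D₀[(1+g_L) + H(g_S−g_L)]/(r−g_L), with H = 6/2 = 3.
P₀ = 9.28 × [(1+0.0355) + 3×(0.223−0.0355)] / (0.086−0.0355)
   = 9.28 × 1.5980 / 0.0505 = 293.6523

$293.65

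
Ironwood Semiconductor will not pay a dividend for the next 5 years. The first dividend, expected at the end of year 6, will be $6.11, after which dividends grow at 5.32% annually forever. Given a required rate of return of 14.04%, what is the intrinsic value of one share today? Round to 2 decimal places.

Deferred-dividend DDM. At t=5 the remaining stream is a growing perpetuity with first payment D_6 = 6.11.
V_5 = D_6/(r−g) = 6.11/(0.1404−0.0532) = 70.0688
P₀ = V_5/(1+r)^5 = 70.0688/(1+0.1404)^5 = 36.3278

$36.33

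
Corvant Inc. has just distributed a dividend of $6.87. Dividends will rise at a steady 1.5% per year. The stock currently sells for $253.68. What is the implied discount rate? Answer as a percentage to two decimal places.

Rearranging the constant-growth DDM: r = D₁/P₀ + g.
D₁ = 6.87 × (1 + 0.015) = 6.9730.
r = 6.9730 / 253.68 + 0.015 = 0.02749 + 0.015 = 0.04249

4.25%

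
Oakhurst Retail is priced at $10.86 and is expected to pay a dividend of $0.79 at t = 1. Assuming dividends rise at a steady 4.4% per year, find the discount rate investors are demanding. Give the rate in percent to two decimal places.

11.67%

Rearranging the constant-growth DDM: r = D₁/P₀ + g.
r = 0.7900 / 10.86 + 0.044 = 0.07274 + 0.044 = 0.11674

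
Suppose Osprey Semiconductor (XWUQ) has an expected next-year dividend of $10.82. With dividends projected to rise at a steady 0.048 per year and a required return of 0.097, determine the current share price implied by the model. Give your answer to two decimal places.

Gordon growth model: P₀ = D₁/(r − g), with D₁ = 10.82 given directly.
P₀ = 10.8200 / (0.097 − 0.048) = 10.8200 / 0.049 = 220.8163

$220.82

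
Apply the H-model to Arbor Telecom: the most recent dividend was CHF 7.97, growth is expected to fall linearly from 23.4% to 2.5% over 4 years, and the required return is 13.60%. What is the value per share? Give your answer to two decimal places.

CHF 103.61

H-model: P₀ = D₀[(1+g_L) + H(g_S−g_L)]/(r−g_L), with H = 4/2 = 2.
P₀ = 7.97 × [(1+0.025) + 2×(0.234−0.025)] / (0.136−0.025)
   = 7.97 × 1.4430 / 0.111 = 103.6100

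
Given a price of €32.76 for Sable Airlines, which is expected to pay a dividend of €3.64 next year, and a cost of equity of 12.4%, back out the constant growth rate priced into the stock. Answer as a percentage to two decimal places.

1.29%

From P₀ = D₁/(r − g), the implied growth is g = r − D₁/P₀.
g = 0.124 − 3.64/32.76 = 0.124 − 0.11111 = 0.01289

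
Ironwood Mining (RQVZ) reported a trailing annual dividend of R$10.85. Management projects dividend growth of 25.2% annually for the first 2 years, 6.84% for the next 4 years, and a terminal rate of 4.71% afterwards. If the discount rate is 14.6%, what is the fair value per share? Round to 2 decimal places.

R$171.98

Three-stage DDM. Project D₁…D_6; terminal Gordon value at t=6 with g = 0.0471; discount at r = 0.146.
D_1 = 13.5842
D_2 = 17.0074
D_3 = 18.1707
D_4 = 19.4136
D_5 = 20.7415
D_6 = 22.1602
TV_6 = 23.2040/(0.146−0.0471) = 234.6204
P₀ = Σ Dₜ/(1+r)ᵗ + TV_6/(1+r)^6 = 171.9843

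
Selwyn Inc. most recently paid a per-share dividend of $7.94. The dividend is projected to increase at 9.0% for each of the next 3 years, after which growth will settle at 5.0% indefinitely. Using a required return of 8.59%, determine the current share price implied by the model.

Two-stage DDM. Project D₁…D_3 at 0.09, terminal growth 0.05, discount at r = 0.0859.
D_1 = 8.6546
D_2 = 9.4335
D_3 = 10.2825
Terminal value at t=3: TV = D_4/(r−g) = 10.7967/(0.0859−0.05) = 300.7425
P₀ = 8.6546/(1+0.0859)^1 + 9.4335/(1+0.0859)^2 + 10.2825/(1+0.0859)^3 + 300.7425/(1+0.0859)^3 = 258.8691

$258.87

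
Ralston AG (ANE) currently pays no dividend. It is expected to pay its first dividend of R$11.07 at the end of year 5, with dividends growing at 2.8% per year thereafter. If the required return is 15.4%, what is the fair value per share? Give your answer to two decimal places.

Deferred-dividend DDM. At t=4 the remaining stream is a growing perpetuity with first payment D_5 = 11.07.
V_4 = D_5/(r−g) = 11.07/(0.154−0.028) = 87.8571
P₀ = V_4/(1+r)^4 = 87.8571/(1+0.154)^4 = 49.5398

R$49.54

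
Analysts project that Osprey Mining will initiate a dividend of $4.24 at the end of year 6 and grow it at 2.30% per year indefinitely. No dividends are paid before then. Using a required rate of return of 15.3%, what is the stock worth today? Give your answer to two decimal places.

$16.01

Deferred-dividend DDM. At t=5 the remaining stream is a growing perpetuity with first payment D_6 = 4.24.
V_5 = D_6/(r−g) = 4.24/(0.153−0.023) = 32.6154
P₀ = V_5/(1+r)^5 = 32.6154/(1+0.153)^5 = 16.0057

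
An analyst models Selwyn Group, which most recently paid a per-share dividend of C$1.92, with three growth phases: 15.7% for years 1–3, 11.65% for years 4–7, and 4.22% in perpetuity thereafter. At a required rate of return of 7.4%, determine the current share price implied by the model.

Three-stage DDM. Project D₁…D_7; terminal Gordon value at t=7 with g = 0.0422; discount at r = 0.074.
D_1 = 2.2214
D_2 = 2.5702
D_3 = 2.9737
D_4 = 3.3202
D_5 = 3.7070
D_6 = 4.1388
D_7 = 4.6210
TV_7 = 4.8160/(0.074−0.0422) = 151.4468
P₀ = Σ Dₜ/(1+r)ᵗ + TV_7/(1+r)^7 = 109.1689

C$109.17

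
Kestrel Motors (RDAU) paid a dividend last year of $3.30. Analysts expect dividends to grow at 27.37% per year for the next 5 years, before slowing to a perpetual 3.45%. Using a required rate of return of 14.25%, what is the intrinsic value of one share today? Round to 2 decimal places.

Two-stage DDM. Project D₁…D_5 at 0.2737, terminal growth 0.0345, discount at r = 0.1425.
D_1 = 4.2032
D_2 = 5.3536
D_3 = 6.8189
D_4 = 8.6853
D_5 = 11.0624
Terminal value at t=5: TV = D_6/(r−g) = 11.4441/(0.1425−0.0345) = 105.9635
P₀ = 4.2032/(1+0.1425)^1 + 5.3536/(1+0.1425)^2 + 6.8189/(1+0.1425)^3 + 8.6853/(1+0.1425)^4 + 11.0624/(1+0.1425)^5 + 105.9635/(1+0.1425)^5 = 77.5679

$77.57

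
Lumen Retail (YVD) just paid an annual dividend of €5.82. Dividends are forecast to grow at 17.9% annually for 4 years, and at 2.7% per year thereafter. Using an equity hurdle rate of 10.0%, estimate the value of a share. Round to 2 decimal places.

€135.83

Two-stage DDM. Project D₁…D_4 at 0.179, terminal growth 0.027, discount at r = 0.1.
D_1 = 6.8618
D_2 = 8.0900
D_3 = 9.5382
D_4 = 11.2455
Terminal value at t=4: TV = D_5/(r−g) = 11.5491/(0.1−0.027) = 158.2070
P₀ = 6.8618/(1+0.1)^1 + 8.0900/(1+0.1)^2 + 9.5382/(1+0.1)^3 + 11.2455/(1+0.1)^4 + 158.2070/(1+0.1)^4 = 135.8285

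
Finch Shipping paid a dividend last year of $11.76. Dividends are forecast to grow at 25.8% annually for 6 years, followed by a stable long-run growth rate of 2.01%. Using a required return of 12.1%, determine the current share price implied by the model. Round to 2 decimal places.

$345.17

Two-stage DDM. Project D₁…D_6 at 0.258, terminal growth 0.0201, discount at r = 0.121.
D_1 = 14.7941
D_2 = 18.6110
D_3 = 23.4126
D_4 = 29.4530
D_5 = 37.0519
D_6 = 46.6113
Terminal value at t=6: TV = D_7/(r−g) = 47.5482/(0.121−0.0201) = 471.2407
P₀ = 14.7941/(1+0.121)^1 + 18.6110/(1+0.121)^2 + 23.4126/(1+0.121)^3 + 29.4530/(1+0.121)^4 + 37.0519/(1+0.121)^5 + 46.6113/(1+0.121)^6 + 471.2407/(1+0.121)^6 = 345.1680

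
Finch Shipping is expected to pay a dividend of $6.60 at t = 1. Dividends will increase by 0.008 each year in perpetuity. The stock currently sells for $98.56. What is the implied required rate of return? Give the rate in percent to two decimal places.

7.50%

Rearranging the constant-growth DDM: r = D₁/P₀ + g.
r = 6.6000 / 98.56 + 0.008 = 0.06696 + 0.008 = 0.07496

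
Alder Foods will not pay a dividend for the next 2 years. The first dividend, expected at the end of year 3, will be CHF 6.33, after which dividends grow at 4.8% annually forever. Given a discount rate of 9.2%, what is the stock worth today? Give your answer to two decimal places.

Deferred-dividend DDM. At t=2 the remaining stream is a growing perpetuity with first payment D_3 = 6.33.
V_2 = D_3/(r−g) = 6.33/(0.092−0.048) = 143.8636
P₀ = V_2/(1+r)^2 = 143.8636/(1+0.092)^2 = 120.6440

CHF 120.64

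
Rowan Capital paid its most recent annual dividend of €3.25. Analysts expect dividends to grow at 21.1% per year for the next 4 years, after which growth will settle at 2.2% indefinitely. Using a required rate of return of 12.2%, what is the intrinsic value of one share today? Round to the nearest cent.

Two-stage DDM. Project D₁…D_4 at 0.211, terminal growth 0.022, discount at r = 0.122.
D_1 = 3.9358
D_2 = 4.7662
D_3 = 5.7719
D_4 = 6.9897
Terminal value at t=4: TV = D_5/(r−g) = 7.1435/(0.122−0.022) = 71.4350
P₀ = 3.9358/(1+0.122)^1 + 4.7662/(1+0.122)^2 + 5.7719/(1+0.122)^3 + 6.9897/(1+0.122)^4 + 71.4350/(1+0.122)^4 = 60.8661

€60.87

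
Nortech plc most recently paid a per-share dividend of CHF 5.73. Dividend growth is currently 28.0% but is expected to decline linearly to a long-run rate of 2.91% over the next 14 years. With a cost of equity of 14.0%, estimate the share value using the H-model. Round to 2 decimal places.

H-model: P₀ = D₀[(1+g_L) + H(g_S−g_L)]/(r−g_L), with H = 14/2 = 7.
P₀ = 5.73 × [(1+0.0291) + 7×(0.28−0.0291)] / (0.14−0.0291)
   = 5.73 × 2.7854 / 0.1109 = 143.9165

CHF 143.92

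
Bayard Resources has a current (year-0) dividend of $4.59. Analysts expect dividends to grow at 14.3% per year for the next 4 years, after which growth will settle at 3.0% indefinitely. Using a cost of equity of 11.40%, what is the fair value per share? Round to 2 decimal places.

$81.96

Two-stage DDM. Project D₁…D_4 at 0.143, terminal growth 0.03, discount at r = 0.114.
D_1 = 5.2464
D_2 = 5.9966
D_3 = 6.8541
D_4 = 7.8343
Terminal value at t=4: TV = D_5/(r−g) = 8.0693/(0.114−0.03) = 96.0629
P₀ = 5.2464/(1+0.114)^1 + 5.9966/(1+0.114)^2 + 6.8541/(1+0.114)^3 + 7.8343/(1+0.114)^4 + 96.0629/(1+0.114)^4 = 81.9620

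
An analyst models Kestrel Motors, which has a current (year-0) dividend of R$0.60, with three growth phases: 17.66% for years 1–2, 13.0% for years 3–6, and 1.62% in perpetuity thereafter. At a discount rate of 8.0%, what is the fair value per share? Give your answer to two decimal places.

R$18.15

Three-stage DDM. Project D₁…D_6; terminal Gordon value at t=6 with g = 0.0162; discount at r = 0.08.
D_1 = 0.7060
D_2 = 0.8306
D_3 = 0.9386
D_4 = 1.0606
D_5 = 1.1985
D_6 = 1.3543
TV_6 = 1.3763/(0.08−0.0162) = 21.5715
P₀ = Σ Dₜ/(1+r)ᵗ + TV_6/(1+r)^6 = 18.1534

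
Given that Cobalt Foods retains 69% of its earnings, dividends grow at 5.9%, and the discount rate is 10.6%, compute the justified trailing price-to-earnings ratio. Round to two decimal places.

6.98

Payout ratio b = 1 − 0.69 = 0.31.
Justified trailing P/E = b(1+g)/(r−g) = 0.31×(1+0.059)/(0.106−0.059) = 6.9849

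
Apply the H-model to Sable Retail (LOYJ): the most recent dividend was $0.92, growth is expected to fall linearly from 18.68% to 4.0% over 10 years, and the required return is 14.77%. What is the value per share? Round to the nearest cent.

H-model: P₀ = D₀[(1+g_L) + H(g_S−g_L)]/(r−g_L), with H = 10/2 = 5.
P₀ = 0.92 × [(1+0.04) + 5×(0.1868−0.04)] / (0.1477−0.04)
   = 0.92 × 1.7740 / 0.1077 = 15.1539

$15.15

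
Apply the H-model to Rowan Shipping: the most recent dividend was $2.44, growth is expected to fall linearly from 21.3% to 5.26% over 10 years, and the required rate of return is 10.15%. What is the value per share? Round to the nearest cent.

$92.54

H-model: P₀ = D₀[(1+g_L) + H(g_S−g_L)]/(r−g_L), with H = 10/2 = 5.
P₀ = 2.44 × [(1+0.0526) + 5×(0.213−0.0526)] / (0.1015−0.0526)
   = 2.44 × 1.8546 / 0.0489 = 92.5404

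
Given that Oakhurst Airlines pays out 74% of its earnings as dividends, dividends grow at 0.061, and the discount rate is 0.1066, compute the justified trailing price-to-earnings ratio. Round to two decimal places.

Justified trailing P/E = b(1+g)/(r−g) = 0.74×(1+0.061)/(0.1066−0.061) = 17.2180

17.22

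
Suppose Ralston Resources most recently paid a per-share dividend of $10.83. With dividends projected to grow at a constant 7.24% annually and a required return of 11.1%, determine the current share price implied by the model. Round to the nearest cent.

$300.88

Gordon growth model: P₀ = D₁/(r − g). D₁ = 10.83 × (1 + 0.0724) = 11.6141.
P₀ = 11.6141 / (0.111 − 0.0724) = 11.6141 / 0.0386 = 300.8832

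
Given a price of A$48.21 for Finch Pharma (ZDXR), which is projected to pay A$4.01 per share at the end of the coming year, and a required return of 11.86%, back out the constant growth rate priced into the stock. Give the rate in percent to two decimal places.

3.54%

From P₀ = D₁/(r − g), the implied growth is g = r − D₁/P₀.
g = 0.1186 − 4.01/48.21 = 0.1186 − 0.08318 = 0.03542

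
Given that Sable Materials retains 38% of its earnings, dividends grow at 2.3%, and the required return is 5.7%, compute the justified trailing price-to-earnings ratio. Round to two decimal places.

18.65

Payout ratio b = 1 − 0.38 = 0.62.
Justified trailing P/E = b(1+g)/(r−g) = 0.62×(1+0.023)/(0.057−0.023) = 18.6547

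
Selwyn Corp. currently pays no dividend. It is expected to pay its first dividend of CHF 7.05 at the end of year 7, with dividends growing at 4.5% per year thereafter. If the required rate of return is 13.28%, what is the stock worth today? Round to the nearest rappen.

CHF 38.00

Deferred-dividend DDM. At t=6 the remaining stream is a growing perpetuity with first payment D_7 = 7.05.
V_6 = D_7/(r−g) = 7.05/(0.1328−0.045) = 80.2961
P₀ = V_6/(1+r)^6 = 80.2961/(1+0.1328)^6 = 37.9993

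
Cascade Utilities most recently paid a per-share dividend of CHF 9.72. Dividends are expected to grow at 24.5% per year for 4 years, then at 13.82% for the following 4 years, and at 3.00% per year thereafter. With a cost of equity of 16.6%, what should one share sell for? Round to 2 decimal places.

Three-stage DDM. Project D₁…D_8; terminal Gordon value at t=8 with g = 0.03; discount at r = 0.166.
D_1 = 12.1014
D_2 = 15.0662
D_3 = 18.7575
D_4 = 23.3531
D_5 = 26.5804
D_6 = 30.2539
D_7 = 34.4349
D_8 = 39.1939
TV_8 = 40.3697/(0.166−0.03) = 296.8358
P₀ = Σ Dₜ/(1+r)ᵗ + TV_8/(1+r)^8 = 180.4044

CHF 180.40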